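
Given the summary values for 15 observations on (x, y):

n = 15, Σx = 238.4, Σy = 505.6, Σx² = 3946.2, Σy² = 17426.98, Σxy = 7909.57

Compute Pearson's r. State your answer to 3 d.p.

r = (nΣxy − ΣxΣy) / √[(nΣx² − (Σx)²)(nΣy² − (Σy)²)]
Numerator: 15×7909.57 − 238.4×505.6 = -1891.49
Denominator: √[(59193 − 56834.56)(261404.7 − 255631.36)] = √[2358.44 × 5773.34] = 3689.9967
r = -1891.49 / 3689.9967 ≈ -0.513

-0.513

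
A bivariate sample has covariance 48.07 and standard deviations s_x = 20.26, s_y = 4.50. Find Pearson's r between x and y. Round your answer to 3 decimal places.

0.527

r = Cov(x,y) / (s_x · s_y) = 48.07 / (20.26 × 4.50)
  = 48.07 / 91.1700 ≈ 0.527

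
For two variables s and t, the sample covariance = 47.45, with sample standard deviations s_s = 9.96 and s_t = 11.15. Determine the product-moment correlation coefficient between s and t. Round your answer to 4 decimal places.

r = Cov(s,t) / (s_s · s_t) = 47.45 / (9.96 × 11.15)
  = 47.45 / 111.0540 ≈ 0.4273

0.4273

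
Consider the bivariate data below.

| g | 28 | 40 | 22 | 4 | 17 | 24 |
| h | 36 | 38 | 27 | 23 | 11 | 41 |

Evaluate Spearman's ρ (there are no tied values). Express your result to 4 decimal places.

Rank g: 5, 6, 3, 1, 2, 4
Rank h: 4, 5, 3, 2, 1, 6
d = rank(g) − rank(h): 1, 1, 0, -1, 1, -2; Σd² = 8
ρ = 1 − 6Σd² / [n(n²−1)] = 1 − 6×8 / (6×35) = 1 − 48/210 ≈ 0.7714

0.7714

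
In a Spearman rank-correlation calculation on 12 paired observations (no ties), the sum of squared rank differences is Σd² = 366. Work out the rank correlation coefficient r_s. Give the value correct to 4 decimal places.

-0.2797

ρ = 1 − 6Σd² / [n(n²−1)] = 1 − 6×366 / (12×143)
  = 1 − 2196/1716 = 1 − 1.27972 ≈ -0.2797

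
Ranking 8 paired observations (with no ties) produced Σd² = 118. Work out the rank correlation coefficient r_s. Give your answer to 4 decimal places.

-0.4048

ρ = 1 − 6Σd² / [n(n²−1)] = 1 − 6×118 / (8×63)
  = 1 − 708/504 = 1 − 1.40476 ≈ -0.4048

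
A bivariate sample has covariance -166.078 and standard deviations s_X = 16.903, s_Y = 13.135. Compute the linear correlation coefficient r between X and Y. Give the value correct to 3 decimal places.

-0.748

r = Cov(X,Y) / (s_X · s_Y) = -166.078 / (16.903 × 13.135)
  = -166.078 / 222.0209 ≈ -0.748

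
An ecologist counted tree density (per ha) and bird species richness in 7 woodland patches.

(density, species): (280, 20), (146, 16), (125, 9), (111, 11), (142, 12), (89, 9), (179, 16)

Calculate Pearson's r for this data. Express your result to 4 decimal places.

n = 7, Σx = 1072, Σy = 93, Σx² = 187788, Σy² = 1339, Σxy = 15651
nΣxy − ΣxΣy = 109557 − 99696 = 9861
nΣx² − (Σx)² = 1314516 − 1149184 = 165332; nΣy² − (Σy)² = 9373 − 8649 = 724
r = 9861 / √(165332 × 724) = 9861 / 10940.7663 ≈ 0.9013

0.9013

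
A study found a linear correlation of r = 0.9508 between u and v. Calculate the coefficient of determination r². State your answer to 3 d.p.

r² = (0.9508)² = 0.904

0.904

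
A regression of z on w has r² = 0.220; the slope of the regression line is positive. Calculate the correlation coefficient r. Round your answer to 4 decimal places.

0.4690

|r| = √0.220 = 0.4690
The association is positive, so r = 0.4690.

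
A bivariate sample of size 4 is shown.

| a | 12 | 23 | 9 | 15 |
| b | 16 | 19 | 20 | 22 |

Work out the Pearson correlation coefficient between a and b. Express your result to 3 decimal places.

n = 4, Σa = 59, Σb = 77, Σa² = 979, Σb² = 1501, Σab = 1139
nΣab − ΣaΣb = 4556 − 4543 = 13
nΣa² − (Σa)² = 3916 − 3481 = 435; nΣb² − (Σb)² = 6004 − 5929 = 75
r = 13 / √(435 × 75) = 13 / 180.6239 ≈ 0.072

0.072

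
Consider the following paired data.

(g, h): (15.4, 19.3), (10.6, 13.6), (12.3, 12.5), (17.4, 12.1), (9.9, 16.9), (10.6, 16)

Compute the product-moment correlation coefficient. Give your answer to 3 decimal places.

-0.128

n = 6, Σg = 76.2, Σh = 90.4, Σg² = 1013.94, Σh² = 1401.72, Σgh = 1142.58
nΣgh − ΣgΣh = 6855.48 − 6888.48 = -33
nΣg² − (Σg)² = 6083.64 − 5806.44 = 277.2; nΣh² − (Σh)² = 8410.32 − 8172.16 = 238.16
r = -33 / √(277.2 × 238.16) = -33 / 256.9396 ≈ -0.128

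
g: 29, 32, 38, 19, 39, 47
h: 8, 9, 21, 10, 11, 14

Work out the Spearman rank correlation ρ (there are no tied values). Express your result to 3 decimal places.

Rank g: 2, 3, 4, 1, 5, 6
Rank h: 1, 2, 6, 3, 4, 5
d = rank(g) − rank(h): 1, 1, -2, -2, 1, 1; Σd² = 12
ρ = 1 − 6Σd² / [n(n²−1)] = 1 − 6×12 / (6×35) = 1 − 72/210 ≈ 0.657

0.657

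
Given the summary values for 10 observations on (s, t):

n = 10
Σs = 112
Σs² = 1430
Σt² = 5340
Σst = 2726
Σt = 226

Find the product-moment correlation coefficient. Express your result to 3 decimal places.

r = (nΣst − ΣsΣt) / √[(nΣs² − (Σs)²)(nΣt² − (Σt)²)]
Numerator: 10×2726 − 112×226 = 1948
Denominator: √[(14300 − 12544)(53400 − 51076)] = √[1756 × 2324] = 2020.1346
r = 1948 / 2020.1346 ≈ 0.964

0.964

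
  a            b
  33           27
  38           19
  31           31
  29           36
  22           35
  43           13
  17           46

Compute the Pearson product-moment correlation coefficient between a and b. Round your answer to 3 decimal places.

-0.963

n = 7, Σa = 213, Σb = 207, Σa² = 6957, Σb² = 6857, Σab = 5729
nΣab − ΣaΣb = 40103 − 44091 = -3988
nΣa² − (Σa)² = 48699 − 45369 = 3330; nΣb² − (Σb)² = 47999 − 42849 = 5150
r = -3988 / √(3330 × 5150) = -3988 / 4141.1955 ≈ -0.963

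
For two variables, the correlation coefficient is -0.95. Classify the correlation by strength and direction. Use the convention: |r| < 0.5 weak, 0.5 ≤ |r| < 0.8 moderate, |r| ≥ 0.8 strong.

strong negative

r = -0.95 < 0 so the relationship is negative.
|r| = 0.95, which falls in the strong range.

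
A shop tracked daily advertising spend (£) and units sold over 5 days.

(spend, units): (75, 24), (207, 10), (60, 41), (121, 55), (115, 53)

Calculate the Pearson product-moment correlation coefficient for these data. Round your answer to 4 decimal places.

n = 5, Σx = 578, Σy = 183, Σx² = 79940, Σy² = 8191, Σxy = 19080
nΣxy − ΣxΣy = 95400 − 105774 = -10374
nΣx² − (Σx)² = 399700 − 334084 = 65616; nΣy² − (Σy)² = 40955 − 33489 = 7466
r = -10374 / √(65616 × 7466) = -10374 / 22133.4375 ≈ -0.4687

-0.4687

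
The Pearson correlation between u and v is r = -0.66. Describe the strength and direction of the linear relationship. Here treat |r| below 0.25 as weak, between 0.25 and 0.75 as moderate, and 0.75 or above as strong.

moderate negative

r = -0.66 < 0 so the relationship is negative.
|r| = 0.66, which falls in the moderate range.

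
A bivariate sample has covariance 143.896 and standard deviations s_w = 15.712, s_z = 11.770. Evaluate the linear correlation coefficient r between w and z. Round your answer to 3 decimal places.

r = Cov(w,z) / (s_w · s_z) = 143.896 / (15.712 × 11.770)
  = 143.896 / 184.9302 ≈ 0.778

0.778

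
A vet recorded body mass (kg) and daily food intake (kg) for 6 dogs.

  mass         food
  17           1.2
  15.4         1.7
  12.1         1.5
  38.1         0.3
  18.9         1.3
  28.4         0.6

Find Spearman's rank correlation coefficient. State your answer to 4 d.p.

Rank mass: 3, 2, 1, 6, 4, 5
Rank food: 3, 6, 5, 1, 4, 2
d = rank(mass) − rank(food): 0, -4, -4, 5, 0, 3; Σd² = 66
ρ = 1 − 6Σd² / [n(n²−1)] = 1 − 6×66 / (6×35) = 1 − 396/210 ≈ -0.8857

-0.8857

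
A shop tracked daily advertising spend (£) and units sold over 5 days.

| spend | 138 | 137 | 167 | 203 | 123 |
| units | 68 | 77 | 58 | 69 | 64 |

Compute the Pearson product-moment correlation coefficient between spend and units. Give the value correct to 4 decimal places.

-0.1253

n = 5, Σx = 768, Σy = 336, Σx² = 122040, Σy² = 22774, Σxy = 51498
nΣxy − ΣxΣy = 257490 − 258048 = -558
nΣx² − (Σx)² = 610200 − 589824 = 20376; nΣy² − (Σy)² = 113870 − 112896 = 974
r = -558 / √(20376 × 974) = -558 / 4454.9101 ≈ -0.1253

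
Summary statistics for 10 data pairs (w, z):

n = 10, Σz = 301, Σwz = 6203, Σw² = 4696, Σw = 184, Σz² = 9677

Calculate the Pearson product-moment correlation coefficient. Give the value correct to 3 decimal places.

r = (nΣwz − ΣwΣz) / √[(nΣw² − (Σw)²)(nΣz² − (Σz)²)]
Numerator: 10×6203 − 184×301 = 6646
Denominator: √[(46960 − 33856)(96770 − 90601)] = √[13104 × 6169] = 8991.0275
r = 6646 / 8991.0275 ≈ 0.739

0.739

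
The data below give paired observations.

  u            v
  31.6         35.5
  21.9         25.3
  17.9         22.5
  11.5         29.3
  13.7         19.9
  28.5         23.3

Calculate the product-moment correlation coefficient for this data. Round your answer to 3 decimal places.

0.459

n = 6, Σu = 125.1, Σv = 155.8, Σu² = 2930.77, Σv² = 4203.98, Σuv = 3352.25
nΣuv − ΣuΣv = 20113.5 − 19490.58 = 622.92
nΣu² − (Σu)² = 17584.62 − 15650.01 = 1934.61; nΣv² − (Σv)² = 25223.88 − 24273.64 = 950.24
r = 622.92 / √(1934.61 × 950.24) = 622.92 / 1355.8554 ≈ 0.459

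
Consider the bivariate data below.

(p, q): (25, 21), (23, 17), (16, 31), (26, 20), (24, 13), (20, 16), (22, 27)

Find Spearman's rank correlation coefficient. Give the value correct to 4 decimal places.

Rank p: 6, 4, 1, 7, 5, 2, 3
Rank q: 5, 3, 7, 4, 1, 2, 6
d = rank(p) − rank(q): 1, 1, -6, 3, 4, 0, -3; Σd² = 72
ρ = 1 − 6Σd² / [n(n²−1)] = 1 − 6×72 / (7×48) = 1 − 432/336 ≈ -0.2857

-0.2857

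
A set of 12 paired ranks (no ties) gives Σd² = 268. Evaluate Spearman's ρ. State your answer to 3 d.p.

ρ = 1 − 6Σd² / [n(n²−1)] = 1 − 6×268 / (12×143)
  = 1 − 1608/1716 = 1 − 0.9371 ≈ 0.063

0.063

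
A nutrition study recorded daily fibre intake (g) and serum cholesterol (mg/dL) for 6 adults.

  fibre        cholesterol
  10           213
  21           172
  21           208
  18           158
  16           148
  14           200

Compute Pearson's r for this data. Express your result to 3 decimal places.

-0.331

n = 6, Σx = 100, Σy = 1099, Σx² = 1758, Σy² = 205085, Σxy = 18122
nΣxy − ΣxΣy = 108732 − 109900 = -1168
nΣx² − (Σx)² = 10548 − 10000 = 548; nΣy² − (Σy)² = 1230510 − 1207801 = 22709
r = -1168 / √(548 × 22709) = -1168 / 3527.6808 ≈ -0.331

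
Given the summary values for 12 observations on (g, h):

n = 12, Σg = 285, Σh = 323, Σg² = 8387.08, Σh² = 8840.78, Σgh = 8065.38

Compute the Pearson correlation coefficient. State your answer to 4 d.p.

0.8089

r = (nΣgh − ΣgΣh) / √[(nΣg² − (Σg)²)(nΣh² − (Σh)²)]
Numerator: 12×8065.38 − 285×323 = 4729.56
Denominator: √[(100644.96 − 81225)(106089.36 − 104329)] = √[19419.96 × 1760.36] = 5846.8898
r = 4729.56 / 5846.8898 ≈ 0.8089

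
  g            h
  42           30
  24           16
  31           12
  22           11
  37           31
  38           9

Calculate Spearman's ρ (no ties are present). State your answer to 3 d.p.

0.257

Rank g: 6, 2, 3, 1, 4, 5
Rank h: 5, 4, 3, 2, 6, 1
d = rank(g) − rank(h): 1, -2, 0, -1, -2, 4; Σd² = 26
ρ = 1 − 6Σd² / [n(n²−1)] = 1 − 6×26 / (6×35) = 1 − 156/210 ≈ 0.257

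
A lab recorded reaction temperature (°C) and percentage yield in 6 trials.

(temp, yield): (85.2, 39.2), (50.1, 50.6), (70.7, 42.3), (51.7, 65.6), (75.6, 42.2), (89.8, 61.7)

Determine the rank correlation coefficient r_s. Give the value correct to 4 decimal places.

Rank temp: 5, 1, 3, 2, 4, 6
Rank yield: 1, 4, 3, 6, 2, 5
d = rank(temp) − rank(yield): 4, -3, 0, -4, 2, 1; Σd² = 46
ρ = 1 − 6Σd² / [n(n²−1)] = 1 − 6×46 / (6×35) = 1 − 276/210 ≈ -0.3143

-0.3143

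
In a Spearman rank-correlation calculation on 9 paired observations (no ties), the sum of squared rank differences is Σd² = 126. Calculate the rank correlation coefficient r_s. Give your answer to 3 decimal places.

ρ = 1 − 6Σd² / [n(n²−1)] = 1 − 6×126 / (9×80)
  = 1 − 756/720 = 1 − 1.0500 ≈ -0.050

-0.050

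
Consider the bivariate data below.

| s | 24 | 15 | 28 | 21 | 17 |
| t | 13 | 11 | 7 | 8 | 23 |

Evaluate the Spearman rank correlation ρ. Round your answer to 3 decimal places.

-0.500

Rank s: 4, 1, 5, 3, 2
Rank t: 4, 3, 1, 2, 5
d = rank(s) − rank(t): 0, -2, 4, 1, -3; Σd² = 30
ρ = 1 − 6Σd² / [n(n²−1)] = 1 − 6×30 / (5×24) = 1 − 180/120 ≈ -0.500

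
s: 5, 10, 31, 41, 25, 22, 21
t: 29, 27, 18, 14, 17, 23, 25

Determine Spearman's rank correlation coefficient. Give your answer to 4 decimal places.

-0.9643

Rank s: 1, 2, 6, 7, 5, 4, 3
Rank t: 7, 6, 3, 1, 2, 4, 5
d = rank(s) − rank(t): -6, -4, 3, 6, 3, 0, -2; Σd² = 110
ρ = 1 − 6Σd² / [n(n²−1)] = 1 − 6×110 / (7×48) = 1 − 660/336 ≈ -0.9643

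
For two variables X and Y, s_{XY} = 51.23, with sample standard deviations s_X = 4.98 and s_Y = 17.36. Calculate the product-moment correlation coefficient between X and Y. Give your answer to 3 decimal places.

0.593

r = Cov(X,Y) / (s_X · s_Y) = 51.23 / (4.98 × 17.36)
  = 51.23 / 86.4528 ≈ 0.593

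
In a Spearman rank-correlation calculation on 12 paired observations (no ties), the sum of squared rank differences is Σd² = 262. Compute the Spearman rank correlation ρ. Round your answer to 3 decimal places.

ρ = 1 − 6Σd² / [n(n²−1)] = 1 − 6×262 / (12×143)
  = 1 − 1572/1716 = 1 − 0.9161 ≈ 0.084

0.084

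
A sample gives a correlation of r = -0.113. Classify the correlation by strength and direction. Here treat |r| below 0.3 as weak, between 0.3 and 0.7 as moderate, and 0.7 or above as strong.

weak negative

r = -0.113 < 0 so the relationship is negative.
|r| = 0.113, which falls in the weak range.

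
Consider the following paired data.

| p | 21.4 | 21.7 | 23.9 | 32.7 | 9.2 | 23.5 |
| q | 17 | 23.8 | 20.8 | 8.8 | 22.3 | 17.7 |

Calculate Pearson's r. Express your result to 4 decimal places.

-0.7386

n = 6, Σp = 132.4, Σq = 110.4, Σp² = 3206.24, Σq² = 2176.1, Σpq = 2286.25
nΣpq − ΣpΣq = 13717.5 − 14616.96 = -899.46
nΣp² − (Σp)² = 19237.44 − 17529.76 = 1707.68; nΣq² − (Σq)² = 13056.6 − 12188.16 = 868.44
r = -899.46 / √(1707.68 × 868.44) = -899.46 / 1217.7921 ≈ -0.7386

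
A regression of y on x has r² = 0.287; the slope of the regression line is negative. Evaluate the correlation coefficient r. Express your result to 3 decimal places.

|r| = √0.287 = 0.536
The association is negative, so r = −0.536.

-0.536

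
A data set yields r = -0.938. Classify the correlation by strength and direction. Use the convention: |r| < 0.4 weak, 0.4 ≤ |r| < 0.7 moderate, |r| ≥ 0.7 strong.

r = -0.938 < 0 so the relationship is negative.
|r| = 0.938, which falls in the strong range.

strong negative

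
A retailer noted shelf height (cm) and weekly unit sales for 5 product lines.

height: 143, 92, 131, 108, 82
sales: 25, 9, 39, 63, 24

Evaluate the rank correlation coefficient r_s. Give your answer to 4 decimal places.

0.5000

Rank height: 5, 2, 4, 3, 1
Rank sales: 3, 1, 4, 5, 2
d = rank(height) − rank(sales): 2, 1, 0, -2, -1; Σd² = 10
ρ = 1 − 6Σd² / [n(n²−1)] = 1 − 6×10 / (5×24) = 1 − 60/120 ≈ 0.5000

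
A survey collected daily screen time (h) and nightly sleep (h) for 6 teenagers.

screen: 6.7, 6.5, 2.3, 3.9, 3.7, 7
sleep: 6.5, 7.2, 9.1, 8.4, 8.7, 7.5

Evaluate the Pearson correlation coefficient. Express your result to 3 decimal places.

n = 6, Σx = 30.1, Σy = 47.4, Σx² = 170.33, Σy² = 379.4, Σxy = 228.73
nΣxy − ΣxΣy = 1372.38 − 1426.74 = -54.36
nΣx² − (Σx)² = 1021.98 − 906.01 = 115.97; nΣy² − (Σy)² = 2276.4 − 2246.76 = 29.64
r = -54.36 / √(115.97 × 29.64) = -54.36 / 58.6289 ≈ -0.927

-0.927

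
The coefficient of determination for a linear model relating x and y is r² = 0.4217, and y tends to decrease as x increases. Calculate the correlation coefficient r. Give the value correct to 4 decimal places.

-0.6494

|r| = √0.4217 = 0.6494
The association is negative, so r = −0.6494.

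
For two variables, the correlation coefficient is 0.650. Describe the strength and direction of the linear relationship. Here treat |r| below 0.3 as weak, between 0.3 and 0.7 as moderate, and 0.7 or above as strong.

moderate positive

r = 0.650 > 0 so the relationship is positive.
|r| = 0.650, which falls in the moderate range.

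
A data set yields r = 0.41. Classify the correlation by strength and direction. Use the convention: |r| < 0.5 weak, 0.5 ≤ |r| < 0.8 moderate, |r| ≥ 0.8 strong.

weak positive

r = 0.41 > 0 so the relationship is positive.
|r| = 0.41, which falls in the weak range.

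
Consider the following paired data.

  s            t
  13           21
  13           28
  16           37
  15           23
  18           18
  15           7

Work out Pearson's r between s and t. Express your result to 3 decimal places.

n = 6, Σs = 90, Σt = 134, Σs² = 1368, Σt² = 3496, Σst = 2003
nΣst − ΣsΣt = 12018 − 12060 = -42
nΣs² − (Σs)² = 8208 − 8100 = 108; nΣt² − (Σt)² = 20976 − 17956 = 3020
r = -42 / √(108 × 3020) = -42 / 571.1042 ≈ -0.074

-0.074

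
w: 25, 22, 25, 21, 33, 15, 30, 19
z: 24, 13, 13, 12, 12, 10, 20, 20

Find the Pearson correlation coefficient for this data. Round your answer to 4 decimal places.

n = 8, Σw = 190, Σz = 124, Σw² = 4750, Σz² = 2102, Σwz = 2989
nΣwz − ΣwΣz = 23912 − 23560 = 352
nΣw² − (Σw)² = 38000 − 36100 = 1900; nΣz² − (Σz)² = 16816 − 15376 = 1440
r = 352 / √(1900 × 1440) = 352 / 1654.0859 ≈ 0.2128

0.2128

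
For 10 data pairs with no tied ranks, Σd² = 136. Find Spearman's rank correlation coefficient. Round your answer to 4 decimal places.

ρ = 1 − 6Σd² / [n(n²−1)] = 1 − 6×136 / (10×99)
  = 1 − 816/990 = 1 − 0.82424 ≈ 0.1758

0.1758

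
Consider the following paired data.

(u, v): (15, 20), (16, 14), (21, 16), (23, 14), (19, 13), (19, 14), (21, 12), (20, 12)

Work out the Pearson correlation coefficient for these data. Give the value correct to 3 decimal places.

-0.549

n = 8, Σu = 154, Σv = 115, Σu² = 3014, Σv² = 1701, Σuv = 2187
nΣuv − ΣuΣv = 17496 − 17710 = -214
nΣu² − (Σu)² = 24112 − 23716 = 396; nΣv² − (Σv)² = 13608 − 13225 = 383
r = -214 / √(396 × 383) = -214 / 389.4458 ≈ -0.549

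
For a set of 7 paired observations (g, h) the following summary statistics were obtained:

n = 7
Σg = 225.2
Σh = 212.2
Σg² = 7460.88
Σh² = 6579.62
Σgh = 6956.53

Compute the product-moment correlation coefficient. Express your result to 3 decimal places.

0.729

r = (nΣgh − ΣgΣh) / √[(nΣg² − (Σg)²)(nΣh² − (Σh)²)]
Numerator: 7×6956.53 − 225.2×212.2 = 908.27
Denominator: √[(52226.16 − 50715.04)(46057.34 − 45028.84)] = √[1511.12 × 1028.5] = 1246.6703
r = 908.27 / 1246.6703 ≈ 0.729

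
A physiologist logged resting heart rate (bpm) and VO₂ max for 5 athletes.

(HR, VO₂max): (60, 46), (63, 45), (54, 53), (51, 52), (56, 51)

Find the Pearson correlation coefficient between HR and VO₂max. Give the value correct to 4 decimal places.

-0.9295

n = 5, Σx = 284, Σy = 247, Σx² = 16222, Σy² = 12255, Σxy = 13965
nΣxy − ΣxΣy = 69825 − 70148 = -323
nΣx² − (Σx)² = 81110 − 80656 = 454; nΣy² − (Σy)² = 61275 − 61009 = 266
r = -323 / √(454 × 266) = -323 / 347.5112 ≈ -0.9295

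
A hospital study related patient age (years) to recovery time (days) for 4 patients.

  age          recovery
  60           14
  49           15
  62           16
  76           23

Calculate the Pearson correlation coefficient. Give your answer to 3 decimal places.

n = 4, Σx = 247, Σy = 68, Σx² = 15621, Σy² = 1206, Σxy = 4315
nΣxy − ΣxΣy = 17260 − 16796 = 464
nΣx² − (Σx)² = 62484 − 61009 = 1475; nΣy² − (Σy)² = 4824 − 4624 = 200
r = 464 / √(1475 × 200) = 464 / 543.1390 ≈ 0.854

0.854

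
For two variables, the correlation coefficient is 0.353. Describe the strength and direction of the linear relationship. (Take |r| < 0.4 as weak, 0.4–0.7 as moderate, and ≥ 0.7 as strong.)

r = 0.353 > 0 so the relationship is positive.
|r| = 0.353, which falls in the weak range.

weak positive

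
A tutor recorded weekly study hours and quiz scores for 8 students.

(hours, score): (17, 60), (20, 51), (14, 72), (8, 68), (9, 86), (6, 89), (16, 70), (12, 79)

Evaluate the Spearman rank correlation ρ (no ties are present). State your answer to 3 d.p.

-0.762

Rank hours: 7, 8, 5, 2, 3, 1, 6, 4
Rank score: 2, 1, 5, 3, 7, 8, 4, 6
d = rank(hours) − rank(score): 5, 7, 0, -1, -4, -7, 2, -2; Σd² = 148
ρ = 1 − 6Σd² / [n(n²−1)] = 1 − 6×148 / (8×63) = 1 − 888/504 ≈ -0.762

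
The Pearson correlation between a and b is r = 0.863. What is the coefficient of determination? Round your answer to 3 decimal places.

0.745

r² = (0.863)² = 0.745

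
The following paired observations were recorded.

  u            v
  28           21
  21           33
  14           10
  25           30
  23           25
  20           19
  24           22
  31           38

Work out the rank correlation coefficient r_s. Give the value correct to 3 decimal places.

0.595

Rank u: 7, 3, 1, 6, 4, 2, 5, 8
Rank v: 3, 7, 1, 6, 5, 2, 4, 8
d = rank(u) − rank(v): 4, -4, 0, 0, -1, 0, 1, 0; Σd² = 34
ρ = 1 − 6Σd² / [n(n²−1)] = 1 − 6×34 / (8×63) = 1 − 204/504 ≈ 0.595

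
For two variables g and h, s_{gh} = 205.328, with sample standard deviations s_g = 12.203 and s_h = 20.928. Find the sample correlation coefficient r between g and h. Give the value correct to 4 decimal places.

r = Cov(g,h) / (s_g · s_h) = 205.328 / (12.203 × 20.928)
  = 205.328 / 255.3844 ≈ 0.8040

0.8040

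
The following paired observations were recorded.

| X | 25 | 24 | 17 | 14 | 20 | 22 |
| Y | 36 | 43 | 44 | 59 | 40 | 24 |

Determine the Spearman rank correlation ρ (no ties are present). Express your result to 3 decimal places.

Rank X: 6, 5, 2, 1, 3, 4
Rank Y: 2, 4, 5, 6, 3, 1
d = rank(X) − rank(Y): 4, 1, -3, -5, 0, 3; Σd² = 60
ρ = 1 − 6Σd² / [n(n²−1)] = 1 − 6×60 / (6×35) = 1 − 360/210 ≈ -0.714

-0.714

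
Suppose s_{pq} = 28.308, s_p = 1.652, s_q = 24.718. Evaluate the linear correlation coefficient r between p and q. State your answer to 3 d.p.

0.693

r = Cov(p,q) / (s_p · s_q) = 28.308 / (1.652 × 24.718)
  = 28.308 / 40.8341 ≈ 0.693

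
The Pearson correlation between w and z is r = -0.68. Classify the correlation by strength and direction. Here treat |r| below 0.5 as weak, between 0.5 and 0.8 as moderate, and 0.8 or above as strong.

moderate negative

r = -0.68 < 0 so the relationship is negative.
|r| = 0.68, which falls in the moderate range.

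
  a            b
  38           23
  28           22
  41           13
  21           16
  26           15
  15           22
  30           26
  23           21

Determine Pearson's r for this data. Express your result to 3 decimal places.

n = 8, Σa = 222, Σb = 158, Σa² = 6680, Σb² = 3264, Σab = 4342
nΣab − ΣaΣb = 34736 − 35076 = -340
nΣa² − (Σa)² = 53440 − 49284 = 4156; nΣb² − (Σb)² = 26112 − 24964 = 1148
r = -340 / √(4156 × 1148) = -340 / 2184.2820 ≈ -0.156

-0.156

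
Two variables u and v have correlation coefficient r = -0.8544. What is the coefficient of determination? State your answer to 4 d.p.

r² = (-0.8544)² = 0.7300

0.7300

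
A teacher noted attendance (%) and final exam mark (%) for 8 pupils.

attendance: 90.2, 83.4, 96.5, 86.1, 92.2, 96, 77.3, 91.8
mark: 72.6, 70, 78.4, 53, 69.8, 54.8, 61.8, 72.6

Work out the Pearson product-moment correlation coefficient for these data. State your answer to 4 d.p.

0.2791

n = 8, Σx = 713.5, Σy = 533, Σx² = 63936.43, Σy² = 36091.4, Σxy = 47653.6
nΣxy − ΣxΣy = 381228.8 − 380295.5 = 933.3
nΣx² − (Σx)² = 511491.44 − 509082.25 = 2409.19; nΣy² − (Σy)² = 288731.2 − 284089 = 4642.2
r = 933.3 / √(2409.19 × 4642.2) = 933.3 / 3344.2401 ≈ 0.2791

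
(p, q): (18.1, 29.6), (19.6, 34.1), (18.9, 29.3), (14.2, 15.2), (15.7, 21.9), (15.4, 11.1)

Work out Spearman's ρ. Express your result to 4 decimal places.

0.8857

Rank p: 4, 6, 5, 1, 3, 2
Rank q: 5, 6, 4, 2, 3, 1
d = rank(p) − rank(q): -1, 0, 1, -1, 0, 1; Σd² = 4
ρ = 1 − 6Σd² / [n(n²−1)] = 1 − 6×4 / (6×35) = 1 − 24/210 ≈ 0.8857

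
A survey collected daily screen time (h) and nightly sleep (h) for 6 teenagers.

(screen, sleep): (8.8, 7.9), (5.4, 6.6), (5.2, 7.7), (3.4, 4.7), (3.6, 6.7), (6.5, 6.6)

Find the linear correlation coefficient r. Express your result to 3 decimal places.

n = 6, Σx = 32.9, Σy = 40.2, Σx² = 200.41, Σy² = 275.8, Σxy = 228.2
nΣxy − ΣxΣy = 1369.2 − 1322.58 = 46.62
nΣx² − (Σx)² = 1202.46 − 1082.41 = 120.05; nΣy² − (Σy)² = 1654.8 − 1616.04 = 38.76
r = 46.62 / √(120.05 × 38.76) = 46.62 / 68.2139 ≈ 0.683

0.683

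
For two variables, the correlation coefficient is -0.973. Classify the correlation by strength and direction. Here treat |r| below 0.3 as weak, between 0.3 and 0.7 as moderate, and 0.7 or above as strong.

strong negative

r = -0.973 < 0 so the relationship is negative.
|r| = 0.973, which falls in the strong range.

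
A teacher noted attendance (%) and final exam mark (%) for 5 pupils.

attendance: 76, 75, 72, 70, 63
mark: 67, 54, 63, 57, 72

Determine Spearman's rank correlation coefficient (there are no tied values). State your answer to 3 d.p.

-0.300

Rank attendance: 5, 4, 3, 2, 1
Rank mark: 4, 1, 3, 2, 5
d = rank(attendance) − rank(mark): 1, 3, 0, 0, -4; Σd² = 26
ρ = 1 − 6Σd² / [n(n²−1)] = 1 − 6×26 / (5×24) = 1 − 156/120 ≈ -0.300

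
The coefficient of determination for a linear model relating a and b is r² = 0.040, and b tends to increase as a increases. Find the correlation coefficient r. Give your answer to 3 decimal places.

|r| = √0.040 = 0.200
The association is positive, so r = 0.200.

0.200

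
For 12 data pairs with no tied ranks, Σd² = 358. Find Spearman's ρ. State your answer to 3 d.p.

-0.252

ρ = 1 − 6Σd² / [n(n²−1)] = 1 − 6×358 / (12×143)
  = 1 − 2148/1716 = 1 − 1.2517 ≈ -0.252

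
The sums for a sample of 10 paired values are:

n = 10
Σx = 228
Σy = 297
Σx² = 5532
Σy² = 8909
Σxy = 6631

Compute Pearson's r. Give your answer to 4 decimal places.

-0.8201

r = (nΣxy − ΣxΣy) / √[(nΣx² − (Σx)²)(nΣy² − (Σy)²)]
Numerator: 10×6631 − 228×297 = -1406
Denominator: √[(55320 − 51984)(89090 − 88209)] = √[3336 × 881] = 1714.3559
r = -1406 / 1714.3559 ≈ -0.8201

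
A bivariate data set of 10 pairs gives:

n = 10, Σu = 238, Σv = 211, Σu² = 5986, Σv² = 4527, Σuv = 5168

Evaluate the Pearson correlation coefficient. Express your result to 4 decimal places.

0.9420

r = (nΣuv − ΣuΣv) / √[(nΣu² − (Σu)²)(nΣv² − (Σv)²)]
Numerator: 10×5168 − 238×211 = 1462
Denominator: √[(59860 − 56644)(45270 − 44521)] = √[3216 × 749] = 1552.0258
r = 1462 / 1552.0258 ≈ 0.9420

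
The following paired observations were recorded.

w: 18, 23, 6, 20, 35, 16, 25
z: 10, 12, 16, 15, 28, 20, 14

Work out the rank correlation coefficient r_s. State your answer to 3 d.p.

Rank w: 3, 5, 1, 4, 7, 2, 6
Rank z: 1, 2, 5, 4, 7, 6, 3
d = rank(w) − rank(z): 2, 3, -4, 0, 0, -4, 3; Σd² = 54
ρ = 1 − 6Σd² / [n(n²−1)] = 1 − 6×54 / (7×48) = 1 − 324/336 ≈ 0.036

0.036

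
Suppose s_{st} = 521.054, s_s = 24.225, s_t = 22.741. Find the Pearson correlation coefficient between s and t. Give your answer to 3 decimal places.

0.946

r = Cov(s,t) / (s_s · s_t) = 521.054 / (24.225 × 22.741)
  = 521.054 / 550.9007 ≈ 0.946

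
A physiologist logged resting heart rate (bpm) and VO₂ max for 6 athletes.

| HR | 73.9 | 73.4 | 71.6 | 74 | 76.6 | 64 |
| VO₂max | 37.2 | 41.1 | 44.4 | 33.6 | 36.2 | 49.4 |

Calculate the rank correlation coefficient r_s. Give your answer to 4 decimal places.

-0.9429

Rank HR: 4, 3, 2, 5, 6, 1
Rank VO₂max: 3, 4, 5, 1, 2, 6
d = rank(HR) − rank(VO₂max): 1, -1, -3, 4, 4, -5; Σd² = 68
ρ = 1 − 6Σd² / [n(n²−1)] = 1 − 6×68 / (6×35) = 1 − 408/210 ≈ -0.9429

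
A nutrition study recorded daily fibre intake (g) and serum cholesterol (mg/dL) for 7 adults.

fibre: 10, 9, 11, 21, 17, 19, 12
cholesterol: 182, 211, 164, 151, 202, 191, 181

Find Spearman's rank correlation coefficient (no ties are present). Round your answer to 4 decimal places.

Rank fibre: 2, 1, 3, 7, 5, 6, 4
Rank cholesterol: 4, 7, 2, 1, 6, 5, 3
d = rank(fibre) − rank(cholesterol): -2, -6, 1, 6, -1, 1, 1; Σd² = 80
ρ = 1 − 6Σd² / [n(n²−1)] = 1 − 6×80 / (7×48) = 1 − 480/336 ≈ -0.4286

-0.4286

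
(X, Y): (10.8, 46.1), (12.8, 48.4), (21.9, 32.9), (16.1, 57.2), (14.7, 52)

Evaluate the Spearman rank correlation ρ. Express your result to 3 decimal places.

Rank X: 1, 2, 5, 4, 3
Rank Y: 2, 3, 1, 5, 4
d = rank(X) − rank(Y): -1, -1, 4, -1, -1; Σd² = 20
ρ = 1 − 6Σd² / [n(n²−1)] = 1 − 6×20 / (5×24) = 1 − 120/120 ≈ 0.000

0.000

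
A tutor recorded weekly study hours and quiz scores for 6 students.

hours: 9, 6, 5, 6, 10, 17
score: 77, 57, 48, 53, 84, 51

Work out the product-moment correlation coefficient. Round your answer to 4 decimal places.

n = 6, Σx = 53, Σy = 370, Σx² = 567, Σy² = 23948, Σxy = 3300
nΣxy − ΣxΣy = 19800 − 19610 = 190
nΣx² − (Σx)² = 3402 − 2809 = 593; nΣy² − (Σy)² = 143688 − 136900 = 6788
r = 190 / √(593 × 6788) = 190 / 2006.3110 ≈ 0.0947

0.0947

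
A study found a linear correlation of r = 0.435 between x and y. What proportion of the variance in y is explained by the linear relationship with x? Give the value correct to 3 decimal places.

0.189

r² = (0.435)² = 0.189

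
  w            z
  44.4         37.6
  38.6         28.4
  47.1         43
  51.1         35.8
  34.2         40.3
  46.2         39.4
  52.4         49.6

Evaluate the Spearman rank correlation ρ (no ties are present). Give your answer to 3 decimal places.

0.393

Rank w: 3, 2, 5, 6, 1, 4, 7
Rank z: 3, 1, 6, 2, 5, 4, 7
d = rank(w) − rank(z): 0, 1, -1, 4, -4, 0, 0; Σd² = 34
ρ = 1 − 6Σd² / [n(n²−1)] = 1 − 6×34 / (7×48) = 1 − 204/336 ≈ 0.393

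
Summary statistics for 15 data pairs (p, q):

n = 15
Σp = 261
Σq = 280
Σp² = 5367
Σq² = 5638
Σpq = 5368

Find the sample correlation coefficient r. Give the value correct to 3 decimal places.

r = (nΣpq − ΣpΣq) / √[(nΣp² − (Σp)²)(nΣq² − (Σq)²)]
Numerator: 15×5368 − 261×280 = 7440
Denominator: √[(80505 − 68121)(84570 − 78400)] = √[12384 × 6170] = 8741.2402
r = 7440 / 8741.2402 ≈ 0.851

0.851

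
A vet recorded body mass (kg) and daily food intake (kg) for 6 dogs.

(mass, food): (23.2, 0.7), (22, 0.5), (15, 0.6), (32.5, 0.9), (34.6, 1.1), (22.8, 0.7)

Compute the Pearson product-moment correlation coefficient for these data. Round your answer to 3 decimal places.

n = 6, Σx = 150.1, Σy = 4.5, Σx² = 4020.49, Σy² = 3.61, Σxy = 119.51
nΣxy − ΣxΣy = 717.06 − 675.45 = 41.61
nΣx² − (Σx)² = 24122.94 − 22530.01 = 1592.93; nΣy² − (Σy)² = 21.66 − 20.25 = 1.41
r = 41.61 / √(1592.93 × 1.41) = 41.61 / 47.3923 ≈ 0.878

0.878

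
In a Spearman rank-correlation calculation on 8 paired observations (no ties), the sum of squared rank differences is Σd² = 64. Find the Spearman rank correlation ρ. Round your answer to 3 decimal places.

ρ = 1 − 6Σd² / [n(n²−1)] = 1 − 6×64 / (8×63)
  = 1 − 384/504 = 1 − 0.7619 ≈ 0.238

0.238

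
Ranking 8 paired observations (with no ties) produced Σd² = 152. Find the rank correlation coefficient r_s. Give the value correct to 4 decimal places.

ρ = 1 − 6Σd² / [n(n²−1)] = 1 − 6×152 / (8×63)
  = 1 − 912/504 = 1 − 1.80952 ≈ -0.8095

-0.8095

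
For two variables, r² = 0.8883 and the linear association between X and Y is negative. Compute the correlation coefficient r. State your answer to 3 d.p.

-0.942

|r| = √0.8883 = 0.942
The association is negative, so r = −0.942.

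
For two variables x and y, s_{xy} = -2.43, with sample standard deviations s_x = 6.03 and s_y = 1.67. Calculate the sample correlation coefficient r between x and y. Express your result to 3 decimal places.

r = Cov(x,y) / (s_x · s_y) = -2.43 / (6.03 × 1.67)
  = -2.43 / 10.0701 ≈ -0.241

-0.241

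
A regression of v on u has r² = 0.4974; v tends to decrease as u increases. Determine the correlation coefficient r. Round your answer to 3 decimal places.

-0.705

|r| = √0.4974 = 0.705
The association is negative, so r = −0.705.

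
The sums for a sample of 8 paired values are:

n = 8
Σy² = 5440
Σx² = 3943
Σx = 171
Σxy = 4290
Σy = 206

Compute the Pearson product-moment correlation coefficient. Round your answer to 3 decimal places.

-0.573

r = (nΣxy − ΣxΣy) / √[(nΣx² − (Σx)²)(nΣy² − (Σy)²)]
Numerator: 8×4290 − 171×206 = -906
Denominator: √[(31544 − 29241)(43520 − 42436)] = √[2303 × 1084] = 1580.0165
r = -906 / 1580.0165 ≈ -0.573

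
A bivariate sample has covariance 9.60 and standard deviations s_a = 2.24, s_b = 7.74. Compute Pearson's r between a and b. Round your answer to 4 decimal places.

0.5537

r = Cov(a,b) / (s_a · s_b) = 9.60 / (2.24 × 7.74)
  = 9.60 / 17.3376 ≈ 0.5537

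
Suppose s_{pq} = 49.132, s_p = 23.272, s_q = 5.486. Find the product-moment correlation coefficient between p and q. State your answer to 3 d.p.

r = Cov(p,q) / (s_p · s_q) = 49.132 / (23.272 × 5.486)
  = 49.132 / 127.6702 ≈ 0.385

0.385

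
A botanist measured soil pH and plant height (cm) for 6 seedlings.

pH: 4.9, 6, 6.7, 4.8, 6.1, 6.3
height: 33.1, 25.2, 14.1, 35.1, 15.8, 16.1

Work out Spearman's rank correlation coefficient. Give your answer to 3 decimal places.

-0.943

Rank pH: 2, 3, 6, 1, 4, 5
Rank height: 5, 4, 1, 6, 2, 3
d = rank(pH) − rank(height): -3, -1, 5, -5, 2, 2; Σd² = 68
ρ = 1 − 6Σd² / [n(n²−1)] = 1 − 6×68 / (6×35) = 1 − 408/210 ≈ -0.943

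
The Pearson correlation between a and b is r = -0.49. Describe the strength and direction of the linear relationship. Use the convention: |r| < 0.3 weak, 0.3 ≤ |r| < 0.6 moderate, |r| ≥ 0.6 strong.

moderate negative

r = -0.49 < 0 so the relationship is negative.
|r| = 0.49, which falls in the moderate range.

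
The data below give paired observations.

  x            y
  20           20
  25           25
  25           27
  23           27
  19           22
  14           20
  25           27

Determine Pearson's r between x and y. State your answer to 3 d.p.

n = 7, Σx = 151, Σy = 168, Σx² = 3361, Σy² = 4096, Σxy = 3694
nΣxy − ΣxΣy = 25858 − 25368 = 490
nΣx² − (Σx)² = 23527 − 22801 = 726; nΣy² − (Σy)² = 28672 − 28224 = 448
r = 490 / √(726 × 448) = 490 / 570.3052 ≈ 0.859

0.859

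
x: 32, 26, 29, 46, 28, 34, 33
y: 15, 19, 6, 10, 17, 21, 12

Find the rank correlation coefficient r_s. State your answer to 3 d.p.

-0.214

Rank x: 4, 1, 3, 7, 2, 6, 5
Rank y: 4, 6, 1, 2, 5, 7, 3
d = rank(x) − rank(y): 0, -5, 2, 5, -3, -1, 2; Σd² = 68
ρ = 1 − 6Σd² / [n(n²−1)] = 1 − 6×68 / (7×48) = 1 − 408/336 ≈ -0.214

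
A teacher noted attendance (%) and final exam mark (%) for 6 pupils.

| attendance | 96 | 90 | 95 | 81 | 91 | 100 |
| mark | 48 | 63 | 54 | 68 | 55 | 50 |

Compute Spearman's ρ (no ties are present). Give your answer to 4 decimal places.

-0.9429

Rank attendance: 5, 2, 4, 1, 3, 6
Rank mark: 1, 5, 3, 6, 4, 2
d = rank(attendance) − rank(mark): 4, -3, 1, -5, -1, 4; Σd² = 68
ρ = 1 − 6Σd² / [n(n²−1)] = 1 − 6×68 / (6×35) = 1 − 408/210 ≈ -0.9429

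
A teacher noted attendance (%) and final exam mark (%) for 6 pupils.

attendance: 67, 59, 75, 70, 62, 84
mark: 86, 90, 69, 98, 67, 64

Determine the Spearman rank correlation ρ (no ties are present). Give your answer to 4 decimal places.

-0.4286

Rank attendance: 3, 1, 5, 4, 2, 6
Rank mark: 4, 5, 3, 6, 2, 1
d = rank(attendance) − rank(mark): -1, -4, 2, -2, 0, 5; Σd² = 50
ρ = 1 − 6Σd² / [n(n²−1)] = 1 − 6×50 / (6×35) = 1 − 300/210 ≈ -0.4286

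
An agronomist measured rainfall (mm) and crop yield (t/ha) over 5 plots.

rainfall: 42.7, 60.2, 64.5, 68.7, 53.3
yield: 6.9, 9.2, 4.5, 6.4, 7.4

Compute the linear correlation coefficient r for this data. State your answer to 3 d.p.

n = 5, Σx = 289.4, Σy = 34.4, Σx² = 17168.16, Σy² = 248.22, Σxy = 1972.82
nΣxy − ΣxΣy = 9864.1 − 9955.36 = -91.26
nΣx² − (Σx)² = 85840.8 − 83752.36 = 2088.44; nΣy² − (Σy)² = 1241.1 − 1183.36 = 57.74
r = -91.26 / √(2088.44 × 57.74) = -91.26 / 347.2557 ≈ -0.263

-0.263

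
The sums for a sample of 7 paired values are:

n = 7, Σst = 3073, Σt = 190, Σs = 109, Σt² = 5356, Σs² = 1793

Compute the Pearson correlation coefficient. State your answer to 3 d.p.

0.829

r = (nΣst − ΣsΣt) / √[(nΣs² − (Σs)²)(nΣt² − (Σt)²)]
Numerator: 7×3073 − 109×190 = 801
Denominator: √[(12551 − 11881)(37492 − 36100)] = √[670 × 1392] = 965.7329
r = 801 / 965.7329 ≈ 0.829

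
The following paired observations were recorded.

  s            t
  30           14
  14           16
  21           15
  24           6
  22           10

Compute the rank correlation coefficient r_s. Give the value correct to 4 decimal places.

-0.7000

Rank s: 5, 1, 2, 4, 3
Rank t: 3, 5, 4, 1, 2
d = rank(s) − rank(t): 2, -4, -2, 3, 1; Σd² = 34
ρ = 1 − 6Σd² / [n(n²−1)] = 1 − 6×34 / (5×24) = 1 − 204/120 ≈ -0.7000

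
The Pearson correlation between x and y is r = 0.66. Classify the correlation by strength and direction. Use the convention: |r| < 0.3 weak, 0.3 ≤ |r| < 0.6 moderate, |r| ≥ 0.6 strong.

strong positive

r = 0.66 > 0 so the relationship is positive.
|r| = 0.66, which falls in the strong range.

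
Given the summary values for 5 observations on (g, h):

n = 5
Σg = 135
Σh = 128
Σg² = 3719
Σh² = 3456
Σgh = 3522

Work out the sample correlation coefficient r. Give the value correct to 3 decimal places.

0.573

r = (nΣgh − ΣgΣh) / √[(nΣg² − (Σg)²)(nΣh² − (Σh)²)]
Numerator: 5×3522 − 135×128 = 330
Denominator: √[(18595 − 18225)(17280 − 16384)] = √[370 × 896] = 575.7777
r = 330 / 575.7777 ≈ 0.573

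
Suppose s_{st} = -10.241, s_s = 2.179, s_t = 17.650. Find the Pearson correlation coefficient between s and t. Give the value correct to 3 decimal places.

-0.266

r = Cov(s,t) / (s_s · s_t) = -10.241 / (2.179 × 17.650)
  = -10.241 / 38.4593 ≈ -0.266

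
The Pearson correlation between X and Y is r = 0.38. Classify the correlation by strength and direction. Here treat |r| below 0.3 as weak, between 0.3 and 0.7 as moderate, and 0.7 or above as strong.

r = 0.38 > 0 so the relationship is positive.
|r| = 0.38, which falls in the moderate range.

moderate positive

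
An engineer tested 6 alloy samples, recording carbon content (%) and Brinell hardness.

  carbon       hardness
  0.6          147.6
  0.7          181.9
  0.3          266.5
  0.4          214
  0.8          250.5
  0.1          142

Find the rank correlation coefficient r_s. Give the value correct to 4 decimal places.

Rank carbon: 4, 5, 2, 3, 6, 1
Rank hardness: 2, 3, 6, 4, 5, 1
d = rank(carbon) − rank(hardness): 2, 2, -4, -1, 1, 0; Σd² = 26
ρ = 1 − 6Σd² / [n(n²−1)] = 1 − 6×26 / (6×35) = 1 − 156/210 ≈ 0.2571

0.2571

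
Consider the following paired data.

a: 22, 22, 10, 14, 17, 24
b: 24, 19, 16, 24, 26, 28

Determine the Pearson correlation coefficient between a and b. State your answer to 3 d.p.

n = 6, Σa = 109, Σb = 137, Σa² = 2129, Σb² = 3229, Σab = 2556
nΣab − ΣaΣb = 15336 − 14933 = 403
nΣa² − (Σa)² = 12774 − 11881 = 893; nΣb² − (Σb)² = 19374 − 18769 = 605
r = 403 / √(893 × 605) = 403 / 735.0272 ≈ 0.548

0.548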